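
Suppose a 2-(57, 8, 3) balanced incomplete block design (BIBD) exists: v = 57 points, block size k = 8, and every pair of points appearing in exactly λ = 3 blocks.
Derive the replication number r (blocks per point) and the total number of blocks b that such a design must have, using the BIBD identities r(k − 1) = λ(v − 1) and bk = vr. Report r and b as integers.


Any 2-(v, k, λ) BIBD satisfies two necessary conditions:
  (i)  Each point sits in r blocks, and counting incidences through any fixed point gives r(k − 1) = λ(v − 1), so r = λ(v − 1)/(k − 1).
  (ii) Total incidences bk = vr, so b = vr/k.
Step 1: r = λ(v − 1)/(k − 1) = 3·(57 − 1)/(8 − 1) = 3·56/7 = 168/7 = 24.
Step 2: b = vr/k = 57·24/8 = 1368/8 = 171.
Check integrality: r = 24 ∈ Z ✓, b = 171 ∈ Z ✓.
(These identities are necessary conditions: they determine r and b for any design with these parameters, but do not by themselves prove that one exists.)

r = 24, b = 171.


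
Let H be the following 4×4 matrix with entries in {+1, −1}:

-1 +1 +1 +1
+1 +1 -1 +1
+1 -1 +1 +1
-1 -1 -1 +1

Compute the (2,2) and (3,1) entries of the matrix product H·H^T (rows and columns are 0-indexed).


Row 1 of H: [1, 1, -1, 1].
Row 2 of H: [1, -1, 1, 1].
Row 3 of H: [-1, -1, -1, 1].
(H·H^T)[2][2] = Σ_j H[2][j]·H[2][j] = (1)² + (-1)² + (1)² + (1)² = 1 + 1 + 1 + 1 = 4.
(H·H^T)[3][1] = Σ_j H[3][j]·H[1][j] = (-1)·(1) + (-1)·(1) + (-1)·(-1) + (1)·(1) = -1 + -1 + 1 + 1 = 0.
So rows 3 and 1 are orthogonal; the diagonal entry equals n = 4.

(2,2) entry = 4; (3,1) entry = 0.


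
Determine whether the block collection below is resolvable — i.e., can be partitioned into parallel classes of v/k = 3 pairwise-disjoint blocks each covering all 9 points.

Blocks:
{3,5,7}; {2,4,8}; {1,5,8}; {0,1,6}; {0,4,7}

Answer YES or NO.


v = 9, block size k = 3, number of blocks = 5.
For resolvability, blocks must partition into parallel classes of size v/k = 3.
Total blocks must therefore be a multiple of 3: 5 = 3·1 + 2 ⇒ not divisible ✗.
Resolvable? NO.

NO


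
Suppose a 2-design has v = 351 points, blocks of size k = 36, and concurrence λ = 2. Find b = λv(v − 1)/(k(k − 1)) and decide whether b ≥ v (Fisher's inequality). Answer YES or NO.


r = λ(v − 1)/(k − 1) = 2·350/35 = 20.
b = vr/k = 351·20/36 = 195.
Fisher's inequality: b ≥ v ⇔ 195 ≥ 351? NO.

NO


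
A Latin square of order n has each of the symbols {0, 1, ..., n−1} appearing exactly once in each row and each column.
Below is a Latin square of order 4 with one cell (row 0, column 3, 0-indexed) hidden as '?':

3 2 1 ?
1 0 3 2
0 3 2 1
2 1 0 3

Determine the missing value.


Row 0 contains symbols [1, 2, 3] — missing [0].
Column 3 contains symbols [1, 2, 3] — missing [0].
The missing symbol must appear in both missing sets; intersection = [0].
Therefore the hidden value is 0.

Missing value = 0.


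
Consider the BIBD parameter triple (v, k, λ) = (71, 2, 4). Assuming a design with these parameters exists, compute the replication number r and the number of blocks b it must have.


Any 2-(v, k, λ) BIBD satisfies two necessary conditions:
  (i)  Each point sits in r blocks, and counting incidences through any fixed point gives r(k − 1) = λ(v − 1), so r = λ(v − 1)/(k − 1).
  (ii) Total incidences bk = vr, so b = vr/k.
Step 1: r = λ(v − 1)/(k − 1) = 4·(71 − 1)/(2 − 1) = 4·70/1 = 280/1 = 280.
Step 2: b = vr/k = 71·280/2 = 19880/2 = 9940.
Check integrality: r = 280 ∈ Z ✓, b = 9940 ∈ Z ✓.
(These identities are necessary conditions: they determine r and b for any design with these parameters, but do not by themselves prove that one exists.)

r = 280, b = 9940.


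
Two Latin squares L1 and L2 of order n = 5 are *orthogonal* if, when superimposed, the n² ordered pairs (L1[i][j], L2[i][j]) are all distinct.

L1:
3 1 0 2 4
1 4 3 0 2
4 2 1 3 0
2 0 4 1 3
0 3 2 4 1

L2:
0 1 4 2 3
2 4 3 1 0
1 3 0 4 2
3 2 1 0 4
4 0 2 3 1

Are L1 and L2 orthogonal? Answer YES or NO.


Form the n² = 25 superimposed pairs (L1[i][j], L2[i][j]), row by row (rows and columns indexed from 0):
row 0: (3,0) (1,1) (0,4) (2,2) (4,3)
row 1: (1,2) (4,4) (3,3) (0,1) (2,0)
row 2: (4,1) (2,3) (1,0) (3,4) (0,2)
row 3: (2,3) (0,2) (4,1) (1,0) (3,4)
row 4: (0,4) (3,0) (2,2) (4,3) (1,1)
Orthogonality requires all 25 pairs distinct.
But the pair (2,3) repeats: cell (2,1) has L1 = 2, L2 = 3, and cell (3,0) has L1 = 2, L2 = 3.
A repeated pair means some other pair never occurs (only 15 distinct pairs out of 25), so the squares are not orthogonal.
Conclusion: NO.

NO


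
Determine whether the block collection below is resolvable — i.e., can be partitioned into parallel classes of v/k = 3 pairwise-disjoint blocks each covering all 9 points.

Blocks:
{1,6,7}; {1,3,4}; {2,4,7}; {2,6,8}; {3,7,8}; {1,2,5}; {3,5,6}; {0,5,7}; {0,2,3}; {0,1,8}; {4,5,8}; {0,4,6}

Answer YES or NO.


v = 9, block size k = 3, number of blocks = 12.
For resolvability, blocks must partition into parallel classes of size v/k = 3.
Total blocks must therefore be a multiple of 3: 12 = 3·4 + 0 ⇒ divisible ✓.
Greedy packing gives 4 candidate class(es). Each should be a full parallel class (size 3, covers all 9 points).
  Class 1 (3 blocks): {1,6,7}; {0,2,3}; {4,5,8}. Points covered: [0, 1, 2, 3, 4, 5, 6, 7, 8].
  Class 2 (3 blocks): {1,3,4}; {2,6,8}; {0,5,7}. Points covered: [0, 1, 2, 3, 4, 5, 6, 7, 8].
  Class 3 (3 blocks): {2,4,7}; {3,5,6}; {0,1,8}. Points covered: [0, 1, 2, 3, 4, 5, 6, 7, 8].
  Class 4 (3 blocks): {3,7,8}; {1,2,5}; {0,4,6}. Points covered: [0, 1, 2, 3, 4, 5, 6, 7, 8].
All classes full (size 3)? YES. All classes cover every point? YES.
Resolvable? YES.

YES


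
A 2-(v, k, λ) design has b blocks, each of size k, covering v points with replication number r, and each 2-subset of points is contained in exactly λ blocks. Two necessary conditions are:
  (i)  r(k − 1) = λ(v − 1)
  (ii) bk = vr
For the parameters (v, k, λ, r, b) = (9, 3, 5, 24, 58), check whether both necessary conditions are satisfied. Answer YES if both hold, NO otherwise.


Condition (i): r(k − 1) = 24·2 = 48; λ(v − 1) = 5·8 = 40. Match? NO.
Condition (ii): bk = 58·3 = 174; vr = 9·24 = 216. Match? NO.
Both conditions hold? NO.

NO


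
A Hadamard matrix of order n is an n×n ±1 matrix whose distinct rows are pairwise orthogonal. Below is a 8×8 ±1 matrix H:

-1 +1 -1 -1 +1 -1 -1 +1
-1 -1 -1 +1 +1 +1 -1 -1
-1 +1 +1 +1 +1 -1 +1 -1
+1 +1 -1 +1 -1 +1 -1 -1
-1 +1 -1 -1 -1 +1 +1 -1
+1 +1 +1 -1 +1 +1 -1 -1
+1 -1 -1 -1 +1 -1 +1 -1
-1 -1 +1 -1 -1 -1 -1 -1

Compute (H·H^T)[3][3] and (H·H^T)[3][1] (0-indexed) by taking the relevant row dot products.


Row 1 of H: [-1, -1, -1, 1, 1, 1, -1, -1].
Row 3 of H: [1, 1, -1, 1, -1, 1, -1, -1].
(H·H^T)[3][3] = Σ_j H[3][j]·H[3][j] = (1)² + (1)² + (-1)² + (1)² + (-1)² + (1)² + (-1)² + (-1)² = 1 + 1 + 1 + 1 + 1 + 1 + 1 + 1 = 8.
(H·H^T)[3][1] = Σ_j H[3][j]·H[1][j] = (1)·(-1) + (1)·(-1) + (-1)·(-1) + (1)·(1) + (-1)·(1) + (1)·(1) + (-1)·(-1) + (-1)·(-1) = -1 + -1 + 1 + 1 + -1 + 1 + 1 + 1 = 2.
Rows 3 and 1 are not orthogonal (dot product = 2 ≠ 0), so H is not a Hadamard matrix.

(3,3) entry = 8; (3,1) entry = 2.


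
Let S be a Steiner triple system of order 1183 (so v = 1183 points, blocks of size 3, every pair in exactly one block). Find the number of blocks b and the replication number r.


An STS(v) is a 2-(v, 3, 1) BIBD: block size k = 3, λ = 1.
Replication: r(k − 1) = λ(v − 1) ⇒ r·2 = 1183 − 1 = 1182 ⇒ r = 591.
Block count: bk = vr ⇒ b·3 = 1183·591 = 699153 ⇒ b = 233051.

r = 591, b = 233051.


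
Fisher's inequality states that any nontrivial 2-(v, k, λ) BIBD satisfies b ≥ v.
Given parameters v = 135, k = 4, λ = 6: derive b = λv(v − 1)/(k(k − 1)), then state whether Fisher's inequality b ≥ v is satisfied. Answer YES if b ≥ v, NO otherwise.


b = λv(v − 1)/(k(k − 1)) = 6·135·134/(4·3) = 108540/12 = 9045.
Compare with v = 135: b ≥ v, so Fisher's inequality holds.

YES


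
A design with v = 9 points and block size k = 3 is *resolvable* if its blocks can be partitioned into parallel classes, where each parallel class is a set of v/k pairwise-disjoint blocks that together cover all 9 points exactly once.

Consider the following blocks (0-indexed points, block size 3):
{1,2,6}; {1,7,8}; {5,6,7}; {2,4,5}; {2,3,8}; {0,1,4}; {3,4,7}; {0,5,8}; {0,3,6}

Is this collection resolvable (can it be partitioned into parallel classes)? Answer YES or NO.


v = 9, block size k = 3, number of blocks = 9.
For resolvability, blocks must partition into parallel classes of size v/k = 3.
Total blocks must therefore be a multiple of 3: 9 = 3·3 + 0 ⇒ divisible ✓.
Greedy packing gives 3 candidate class(es). Each should be a full parallel class (size 3, covers all 9 points).
  Class 1 (3 blocks): {1,2,6}; {3,4,7}; {0,5,8}. Points covered: [0, 1, 2, 3, 4, 5, 6, 7, 8].
  Class 2 (3 blocks): {1,7,8}; {2,4,5}; {0,3,6}. Points covered: [0, 1, 2, 3, 4, 5, 6, 7, 8].
  Class 3 (3 blocks): {5,6,7}; {2,3,8}; {0,1,4}. Points covered: [0, 1, 2, 3, 4, 5, 6, 7, 8].
All classes full (size 3)? YES. All classes cover every point? YES.
Resolvable? YES.

YES


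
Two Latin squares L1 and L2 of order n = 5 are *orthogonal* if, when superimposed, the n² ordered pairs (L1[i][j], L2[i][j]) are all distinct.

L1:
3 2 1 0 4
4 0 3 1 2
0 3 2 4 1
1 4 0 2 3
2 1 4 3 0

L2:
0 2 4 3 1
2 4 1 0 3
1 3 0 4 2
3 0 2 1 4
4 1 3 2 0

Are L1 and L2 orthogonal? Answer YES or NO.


Form the n² = 25 superimposed pairs (L1[i][j], L2[i][j]), row by row (rows and columns indexed from 0):
row 0: (3,0) (2,2) (1,4) (0,3) (4,1)
row 1: (4,2) (0,4) (3,1) (1,0) (2,3)
row 2: (0,1) (3,3) (2,0) (4,4) (1,2)
row 3: (1,3) (4,0) (0,2) (2,1) (3,4)
row 4: (2,4) (1,1) (4,3) (3,2) (0,0)
Orthogonality requires all 25 pairs distinct.
Check by first coordinate: for each symbol s of L1, list the L2 entries in the n cells where L1 = s; they must all differ.
  L1 = 0: L2 entries (in reading order) 3, 4, 1, 2, 0 — all 5 distinct ✓
  L1 = 1: L2 entries (in reading order) 4, 0, 2, 3, 1 — all 5 distinct ✓
  L1 = 2: L2 entries (in reading order) 2, 3, 0, 1, 4 — all 5 distinct ✓
  L1 = 3: L2 entries (in reading order) 0, 1, 3, 4, 2 — all 5 distinct ✓
  L1 = 4: L2 entries (in reading order) 1, 2, 4, 0, 3 — all 5 distinct ✓
Every symbol of L1 meets every symbol of L2 exactly once, so all 25 pairs are distinct (25 of 25).
Conclusion: YES.

YES


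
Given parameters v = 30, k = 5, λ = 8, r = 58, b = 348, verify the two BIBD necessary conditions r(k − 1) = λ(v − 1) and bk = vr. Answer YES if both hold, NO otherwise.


Condition (i): r(k − 1) = 58·4 = 232; λ(v − 1) = 8·29 = 232. Match? YES.
Condition (ii): bk = 348·5 = 1740; vr = 30·58 = 1740. Match? YES.
Both conditions hold? YES.

YES


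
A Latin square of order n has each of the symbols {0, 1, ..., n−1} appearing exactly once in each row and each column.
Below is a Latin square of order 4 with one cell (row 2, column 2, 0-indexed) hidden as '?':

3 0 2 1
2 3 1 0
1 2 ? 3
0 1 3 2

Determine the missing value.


Row 2 contains symbols [1, 2, 3] — missing [0].
Column 2 contains symbols [1, 2, 3] — missing [0].
The missing symbol must appear in both missing sets; intersection = [0].
Therefore the hidden value is 0.

Missing value = 0.


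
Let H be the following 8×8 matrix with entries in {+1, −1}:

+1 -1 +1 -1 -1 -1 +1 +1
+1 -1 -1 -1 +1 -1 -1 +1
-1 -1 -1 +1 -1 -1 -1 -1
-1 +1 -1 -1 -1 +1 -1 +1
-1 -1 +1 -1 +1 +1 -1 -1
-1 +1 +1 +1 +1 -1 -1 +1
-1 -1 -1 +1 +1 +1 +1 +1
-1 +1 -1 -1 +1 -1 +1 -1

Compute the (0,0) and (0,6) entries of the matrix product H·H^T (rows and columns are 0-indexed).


Row 0 of H: [1, -1, 1, -1, -1, -1, 1, 1].
Row 6 of H: [-1, -1, -1, 1, 1, 1, 1, 1].
(H·H^T)[0][0] = Σ_j H[0][j]·H[0][j] = (1)² + (-1)² + (1)² + (-1)² + (-1)² + (-1)² + (1)² + (1)² = 1 + 1 + 1 + 1 + 1 + 1 + 1 + 1 = 8.
(H·H^T)[0][6] = Σ_j H[0][j]·H[6][j] = (1)·(-1) + (-1)·(-1) + (1)·(-1) + (-1)·(1) + (-1)·(1) + (-1)·(1) + (1)·(1) + (1)·(1) = -1 + 1 + -1 + -1 + -1 + -1 + 1 + 1 = -2.
Rows 0 and 6 are not orthogonal (dot product = -2 ≠ 0), so H is not a Hadamard matrix.

(0,0) entry = 8; (0,6) entry = -2.


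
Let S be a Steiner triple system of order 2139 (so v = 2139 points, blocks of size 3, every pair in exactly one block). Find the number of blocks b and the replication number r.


An STS(v) is a 2-(v, 3, 1) BIBD: block size k = 3, λ = 1.
Replication: r(k − 1) = λ(v − 1) ⇒ r·2 = 2139 − 1 = 2138 ⇒ r = 1069.
Block count: b = v(v − 1)/6 = 2139·2138/6 = 4573182/6 = 762197.

r = 1069, b = 762197.


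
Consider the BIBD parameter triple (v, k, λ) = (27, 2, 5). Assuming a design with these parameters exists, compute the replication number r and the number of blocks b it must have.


Any 2-(v, k, λ) BIBD satisfies two necessary conditions:
  (i)  Each point sits in r blocks, and counting incidences through any fixed point gives r(k − 1) = λ(v − 1), so r = λ(v − 1)/(k − 1).
  (ii) Total incidences bk = vr, so b = vr/k.
Step 1: r = λ(v − 1)/(k − 1) = 5·(27 − 1)/(2 − 1) = 5·26/1 = 130/1 = 130.
Step 2: b = vr/k = 27·130/2 = 3510/2 = 1755.
Check integrality: r = 130 ∈ Z ✓, b = 1755 ∈ Z ✓.
(These identities are necessary conditions: they determine r and b for any design with these parameters, but do not by themselves prove that one exists.)

r = 130, b = 1755.


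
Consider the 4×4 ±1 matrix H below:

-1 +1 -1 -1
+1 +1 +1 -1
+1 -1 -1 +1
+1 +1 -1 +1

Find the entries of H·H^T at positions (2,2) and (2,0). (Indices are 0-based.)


Row 0 of H: [-1, 1, -1, -1].
Row 2 of H: [1, -1, -1, 1].
(H·H^T)[2][2] = Σ_j H[2][j]·H[2][j] = (1)² + (-1)² + (-1)² + (1)² = 1 + 1 + 1 + 1 = 4.
(H·H^T)[2][0] = Σ_j H[2][j]·H[0][j] = (1)·(-1) + (-1)·(1) + (-1)·(-1) + (1)·(-1) = -1 + -1 + 1 + -1 = -2.
Rows 2 and 0 are not orthogonal (dot product = -2 ≠ 0), so H is not a Hadamard matrix.

(2,2) entry = 4; (2,0) entry = -2.


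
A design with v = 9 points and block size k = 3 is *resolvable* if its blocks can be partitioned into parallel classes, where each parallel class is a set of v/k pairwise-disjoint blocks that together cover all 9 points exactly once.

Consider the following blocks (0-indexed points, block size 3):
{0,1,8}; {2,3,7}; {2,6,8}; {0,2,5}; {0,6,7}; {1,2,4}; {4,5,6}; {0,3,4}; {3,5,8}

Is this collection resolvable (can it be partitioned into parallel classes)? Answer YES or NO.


v = 9, block size k = 3, number of blocks = 9.
For resolvability, blocks must partition into parallel classes of size v/k = 3.
Total blocks must therefore be a multiple of 3: 9 = 3·3 + 0 ⇒ divisible ✓.
Consider block {2,6,8}. The only other block(s) in the collection disjoint from it are {0,3,4} — just 1 block(s). Any parallel class containing {2,6,8} would need 2 other blocks each disjoint from it, so no parallel class of size 3 can contain {2,6,8}.
Since every block must belong to some parallel class in a resolution, the collection cannot be partitioned into parallel classes.
Resolvable? NO.

NO


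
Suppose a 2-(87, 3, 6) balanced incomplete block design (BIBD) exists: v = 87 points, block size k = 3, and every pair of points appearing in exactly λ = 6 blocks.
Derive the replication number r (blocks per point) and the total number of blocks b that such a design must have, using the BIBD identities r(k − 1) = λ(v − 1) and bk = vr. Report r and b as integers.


Any 2-(v, k, λ) BIBD satisfies two necessary conditions:
  (i)  Each point sits in r blocks, and counting incidences through any fixed point gives r(k − 1) = λ(v − 1), so r = λ(v − 1)/(k − 1).
  (ii) Total incidences bk = vr, so b = vr/k.
Step 1: r = λ(v − 1)/(k − 1) = 6·(87 − 1)/(3 − 1) = 6·86/2 = 516/2 = 258.
Step 2: b = vr/k = 87·258/3 = 22446/3 = 7482.
Check integrality: r = 258 ∈ Z ✓, b = 7482 ∈ Z ✓.
(These identities are necessary conditions: they determine r and b for any design with these parameters, but do not by themselves prove that one exists.)

r = 258, b = 7482.


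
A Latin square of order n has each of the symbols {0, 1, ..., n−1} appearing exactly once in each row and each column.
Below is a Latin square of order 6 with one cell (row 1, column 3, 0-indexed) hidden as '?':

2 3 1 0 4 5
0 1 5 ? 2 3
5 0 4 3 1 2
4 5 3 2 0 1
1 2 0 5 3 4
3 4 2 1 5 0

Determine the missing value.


Row 1 contains symbols [0, 1, 2, 3, 5] — missing [4].
Column 3 contains symbols [0, 1, 2, 3, 5] — missing [4].
The missing symbol must appear in both missing sets; intersection = [4].
Therefore the hidden value is 4.

Missing value = 4.


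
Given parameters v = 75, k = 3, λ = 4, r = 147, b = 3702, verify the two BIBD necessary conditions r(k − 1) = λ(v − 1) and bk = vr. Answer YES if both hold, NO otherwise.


Condition (i): r(k − 1) = 147·2 = 294; λ(v − 1) = 4·74 = 296. Match? NO.
Condition (ii): bk = 3702·3 = 11106; vr = 75·147 = 11025. Match? NO.
Both conditions hold? NO.

NO


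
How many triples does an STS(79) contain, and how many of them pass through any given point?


An STS(v) is a 2-(v, 3, 1) BIBD: block size k = 3, λ = 1.
Replication: r(k − 1) = λ(v − 1) ⇒ r·2 = 79 − 1 = 78 ⇒ r = 39.
Block count: b = v(v − 1)/6 = 79·78/6 = 6162/6 = 1027.
(Check via bk = vr: 1027·3 = 3081 = 79·39 = 3081 ✓.)

r = 39, b = 1027.


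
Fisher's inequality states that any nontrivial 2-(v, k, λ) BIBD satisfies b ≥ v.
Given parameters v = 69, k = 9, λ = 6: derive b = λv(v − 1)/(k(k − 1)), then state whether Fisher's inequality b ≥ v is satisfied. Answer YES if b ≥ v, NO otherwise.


r = λ(v − 1)/(k − 1) = 6·68/8 = 51.
b = vr/k = 69·51/9 = 391.
Fisher's inequality: b ≥ v ⇔ 391 ≥ 69? YES.

YES


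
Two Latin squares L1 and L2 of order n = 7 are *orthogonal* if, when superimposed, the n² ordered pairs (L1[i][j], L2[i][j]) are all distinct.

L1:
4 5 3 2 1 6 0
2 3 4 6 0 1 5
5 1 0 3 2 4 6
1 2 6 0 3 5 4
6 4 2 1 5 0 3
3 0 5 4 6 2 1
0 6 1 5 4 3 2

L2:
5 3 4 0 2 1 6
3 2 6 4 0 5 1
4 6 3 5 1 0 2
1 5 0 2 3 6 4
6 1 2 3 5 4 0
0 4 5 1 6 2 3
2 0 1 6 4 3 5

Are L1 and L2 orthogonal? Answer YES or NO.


Form the n² = 49 superimposed pairs (L1[i][j], L2[i][j]), row by row (rows and columns indexed from 0):
row 0: (4,5) (5,3) (3,4) (2,0) (1,2) (6,1) (0,6)
row 1: (2,3) (3,2) (4,6) (6,4) (0,0) (1,5) (5,1)
row 2: (5,4) (1,6) (0,3) (3,5) (2,1) (4,0) (6,2)
row 3: (1,1) (2,5) (6,0) (0,2) (3,3) (5,6) (4,4)
row 4: (6,6) (4,1) (2,2) (1,3) (5,5) (0,4) (3,0)
row 5: (3,0) (0,4) (5,5) (4,1) (6,6) (2,2) (1,3)
row 6: (0,2) (6,0) (1,1) (5,6) (4,4) (3,3) (2,5)
Orthogonality requires all 49 pairs distinct.
But the pair (3,0) repeats: cell (4,6) has L1 = 3, L2 = 0, and cell (5,0) has L1 = 3, L2 = 0.
A repeated pair means some other pair never occurs (only 35 distinct pairs out of 49), so the squares are not orthogonal.
Conclusion: NO.

NO


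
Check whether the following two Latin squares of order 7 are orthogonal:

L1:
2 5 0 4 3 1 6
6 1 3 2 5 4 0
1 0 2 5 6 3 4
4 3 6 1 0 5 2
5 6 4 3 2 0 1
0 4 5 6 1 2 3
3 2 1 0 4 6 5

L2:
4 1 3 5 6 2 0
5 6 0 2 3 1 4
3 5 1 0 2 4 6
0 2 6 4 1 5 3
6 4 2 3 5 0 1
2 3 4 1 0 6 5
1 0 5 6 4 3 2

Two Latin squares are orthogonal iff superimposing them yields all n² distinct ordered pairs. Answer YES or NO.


Form the n² = 49 superimposed pairs (L1[i][j], L2[i][j]), row by row (rows and columns indexed from 0):
row 0: (2,4) (5,1) (0,3) (4,5) (3,6) (1,2) (6,0)
row 1: (6,5) (1,6) (3,0) (2,2) (5,3) (4,1) (0,4)
row 2: (1,3) (0,5) (2,1) (5,0) (6,2) (3,4) (4,6)
row 3: (4,0) (3,2) (6,6) (1,4) (0,1) (5,5) (2,3)
row 4: (5,6) (6,4) (4,2) (3,3) (2,5) (0,0) (1,1)
row 5: (0,2) (4,3) (5,4) (6,1) (1,0) (2,6) (3,5)
row 6: (3,1) (2,0) (1,5) (0,6) (4,4) (6,3) (5,2)
Orthogonality requires all 49 pairs distinct.
Check by first coordinate: for each symbol s of L1, list the L2 entries in the n cells where L1 = s; they must all differ.
  L1 = 0: L2 entries (in reading order) 3, 4, 5, 1, 0, 2, 6 — all 7 distinct ✓
  L1 = 1: L2 entries (in reading order) 2, 6, 3, 4, 1, 0, 5 — all 7 distinct ✓
  L1 = 2: L2 entries (in reading order) 4, 2, 1, 3, 5, 6, 0 — all 7 distinct ✓
  L1 = 3: L2 entries (in reading order) 6, 0, 4, 2, 3, 5, 1 — all 7 distinct ✓
  L1 = 4: L2 entries (in reading order) 5, 1, 6, 0, 2, 3, 4 — all 7 distinct ✓
  L1 = 5: L2 entries (in reading order) 1, 3, 0, 5, 6, 4, 2 — all 7 distinct ✓
  L1 = 6: L2 entries (in reading order) 0, 5, 2, 6, 4, 1, 3 — all 7 distinct ✓
Every symbol of L1 meets every symbol of L2 exactly once, so all 49 pairs are distinct (49 of 49).
Conclusion: YES.

YES


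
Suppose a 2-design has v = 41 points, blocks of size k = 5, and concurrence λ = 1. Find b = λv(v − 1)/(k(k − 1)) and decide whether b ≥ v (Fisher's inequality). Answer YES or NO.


r = λ(v − 1)/(k − 1) = 1·40/4 = 10.
b = vr/k = 41·10/5 = 82.
Fisher's inequality: b ≥ v ⇔ 82 ≥ 41? YES.

YES


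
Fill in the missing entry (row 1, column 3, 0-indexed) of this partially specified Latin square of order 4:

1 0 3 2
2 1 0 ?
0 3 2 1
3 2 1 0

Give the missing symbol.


Row 1 contains symbols [0, 1, 2] — missing [3].
Column 3 contains symbols [0, 1, 2] — missing [3].
The missing symbol must appear in both missing sets; intersection = [3].
Therefore the hidden value is 3.

Missing value = 3.


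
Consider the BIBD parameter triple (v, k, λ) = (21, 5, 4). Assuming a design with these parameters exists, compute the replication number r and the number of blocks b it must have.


Any 2-(v, k, λ) BIBD satisfies two necessary conditions:
  (i)  Each point sits in r blocks, and counting incidences through any fixed point gives r(k − 1) = λ(v − 1), so r = λ(v − 1)/(k − 1).
  (ii) Total incidences bk = vr, so b = vr/k.
Step 1: r = λ(v − 1)/(k − 1) = 4·(21 − 1)/(5 − 1) = 4·20/4 = 80/4 = 20.
Step 2: b = vr/k = 21·20/5 = 420/5 = 84.
Check integrality: r = 20 ∈ Z ✓, b = 84 ∈ Z ✓.
(These identities are necessary conditions: they determine r and b for any design with these parameters, but do not by themselves prove that one exists.)

r = 20, b = 84.


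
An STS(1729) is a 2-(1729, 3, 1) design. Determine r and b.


An STS(v) is a 2-(v, 3, 1) BIBD: block size k = 3, λ = 1.
Replication: r(k − 1) = λ(v − 1) ⇒ r·2 = 1729 − 1 = 1728 ⇒ r = 864.
Block count: bk = vr ⇒ b·3 = 1729·864 = 1493856 ⇒ b = 497952.
(Check via b = v(v − 1)/6 = 1729·1728/6 = 2987712/6 = 497952.)

r = 864, b = 497952.


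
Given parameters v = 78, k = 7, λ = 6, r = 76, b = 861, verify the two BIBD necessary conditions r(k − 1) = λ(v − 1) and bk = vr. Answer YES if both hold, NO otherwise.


Condition (i): r(k − 1) = 76·6 = 456; λ(v − 1) = 6·77 = 462. Match? NO.
Condition (ii): bk = 861·7 = 6027; vr = 78·76 = 5928. Match? NO.
Both conditions hold? NO.

NO


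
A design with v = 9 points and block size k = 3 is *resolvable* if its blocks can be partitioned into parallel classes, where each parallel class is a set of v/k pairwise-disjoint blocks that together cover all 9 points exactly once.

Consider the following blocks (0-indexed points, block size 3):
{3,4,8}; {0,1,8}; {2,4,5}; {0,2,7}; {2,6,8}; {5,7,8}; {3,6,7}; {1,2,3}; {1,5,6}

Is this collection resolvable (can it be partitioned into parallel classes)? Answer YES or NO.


v = 9, block size k = 3, number of blocks = 9.
For resolvability, blocks must partition into parallel classes of size v/k = 3.
Total blocks must therefore be a multiple of 3: 9 = 3·3 + 0 ⇒ divisible ✓.
Consider block {2,6,8}. It intersects every other block in the collection, so no parallel class of size 3 can contain it.
Since every block must belong to some parallel class in a resolution, the collection cannot be partitioned into parallel classes.
Resolvable? NO.

NO


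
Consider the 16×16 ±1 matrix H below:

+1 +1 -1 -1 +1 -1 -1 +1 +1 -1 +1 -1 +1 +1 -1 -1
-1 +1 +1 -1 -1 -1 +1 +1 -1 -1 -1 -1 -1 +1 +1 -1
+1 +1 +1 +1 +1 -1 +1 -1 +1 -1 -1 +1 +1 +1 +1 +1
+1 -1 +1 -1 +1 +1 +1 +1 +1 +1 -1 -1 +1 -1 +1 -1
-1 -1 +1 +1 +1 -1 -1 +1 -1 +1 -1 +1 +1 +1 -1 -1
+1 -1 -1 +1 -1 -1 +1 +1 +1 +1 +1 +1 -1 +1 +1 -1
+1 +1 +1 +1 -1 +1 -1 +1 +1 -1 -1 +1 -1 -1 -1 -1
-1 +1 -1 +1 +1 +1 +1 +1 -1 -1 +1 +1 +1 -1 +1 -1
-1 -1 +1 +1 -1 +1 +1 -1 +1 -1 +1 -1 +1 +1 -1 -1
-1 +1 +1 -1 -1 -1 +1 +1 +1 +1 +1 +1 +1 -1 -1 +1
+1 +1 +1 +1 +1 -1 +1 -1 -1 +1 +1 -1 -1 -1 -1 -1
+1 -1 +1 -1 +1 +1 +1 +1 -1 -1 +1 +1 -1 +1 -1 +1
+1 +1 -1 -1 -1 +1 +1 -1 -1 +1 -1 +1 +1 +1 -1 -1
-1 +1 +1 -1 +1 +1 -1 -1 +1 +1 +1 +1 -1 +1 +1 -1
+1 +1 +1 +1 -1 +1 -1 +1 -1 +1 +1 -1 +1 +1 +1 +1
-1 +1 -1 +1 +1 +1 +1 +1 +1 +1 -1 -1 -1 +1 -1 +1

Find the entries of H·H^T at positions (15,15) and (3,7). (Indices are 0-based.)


Row 3 of H: [1, -1, 1, -1, 1, 1, 1, 1, 1, 1, -1, -1, 1, -1, 1, -1].
Row 7 of H: [-1, 1, -1, 1, 1, 1, 1, 1, -1, -1, 1, 1, 1, -1, 1, -1].
Row 15 of H: [-1, 1, -1, 1, 1, 1, 1, 1, 1, 1, -1, -1, -1, 1, -1, 1].
(H·H^T)[15][15] = Σ_j H[15][j]·H[15][j] = (-1)² + (1)² + (-1)² + (1)² + (1)² + (1)² + (1)² + (1)² + (1)² + (1)² + (-1)² + (-1)² + (-1)² + (1)² + (-1)² + (1)² = 1 + 1 + 1 + 1 + 1 + 1 + 1 + 1 + 1 + 1 + 1 + 1 + 1 + 1 + 1 + 1 = 16.
(H·H^T)[3][7] = Σ_j H[3][j]·H[7][j] = (1)·(-1) + (-1)·(1) + (1)·(-1) + (-1)·(1) + (1)·(1) + (1)·(1) + (1)·(1) + (1)·(1) + (1)·(-1) + (1)·(-1) + (-1)·(1) + (-1)·(1) + (1)·(1) + (-1)·(-1) + (1)·(1) + (-1)·(-1) = -1 + -1 + -1 + -1 + 1 + 1 + 1 + 1 + -1 + -1 + -1 + -1 + 1 + 1 + 1 + 1 = 0.
So rows 3 and 7 are orthogonal; the diagonal entry equals n = 16.

(15,15) entry = 16; (3,7) entry = 0.


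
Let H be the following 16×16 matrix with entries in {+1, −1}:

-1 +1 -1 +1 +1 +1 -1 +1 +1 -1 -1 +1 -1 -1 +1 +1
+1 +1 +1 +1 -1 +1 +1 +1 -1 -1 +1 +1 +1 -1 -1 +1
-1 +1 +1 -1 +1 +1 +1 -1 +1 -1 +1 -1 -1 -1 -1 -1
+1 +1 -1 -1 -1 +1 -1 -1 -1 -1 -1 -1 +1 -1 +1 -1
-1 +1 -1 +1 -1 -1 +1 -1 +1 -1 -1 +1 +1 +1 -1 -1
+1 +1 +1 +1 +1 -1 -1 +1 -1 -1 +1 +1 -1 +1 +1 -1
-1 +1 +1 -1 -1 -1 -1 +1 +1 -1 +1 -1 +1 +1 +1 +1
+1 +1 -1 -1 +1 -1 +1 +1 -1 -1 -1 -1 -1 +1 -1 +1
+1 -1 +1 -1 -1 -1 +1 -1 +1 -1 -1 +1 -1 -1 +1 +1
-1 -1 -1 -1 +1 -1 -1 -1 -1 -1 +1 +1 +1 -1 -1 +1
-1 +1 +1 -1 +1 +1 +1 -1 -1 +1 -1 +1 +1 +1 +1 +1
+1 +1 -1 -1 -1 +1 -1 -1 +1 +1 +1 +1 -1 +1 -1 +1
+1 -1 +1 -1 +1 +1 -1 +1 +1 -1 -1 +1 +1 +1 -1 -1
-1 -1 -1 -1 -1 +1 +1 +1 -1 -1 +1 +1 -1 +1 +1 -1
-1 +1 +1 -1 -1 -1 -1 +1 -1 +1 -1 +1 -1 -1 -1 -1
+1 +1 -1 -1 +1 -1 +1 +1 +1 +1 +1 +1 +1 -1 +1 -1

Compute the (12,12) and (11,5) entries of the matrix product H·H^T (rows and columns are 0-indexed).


Row 5 of H: [1, 1, 1, 1, 1, -1, -1, 1, -1, -1, 1, 1, -1, 1, 1, -1].
Row 11 of H: [1, 1, -1, -1, -1, 1, -1, -1, 1, 1, 1, 1, -1, 1, -1, 1].
Row 12 of H: [1, -1, 1, -1, 1, 1, -1, 1, 1, -1, -1, 1, 1, 1, -1, -1].
(H·H^T)[12][12] = Σ_j H[12][j]·H[12][j] = (1)² + (-1)² + (1)² + (-1)² + (1)² + (1)² + (-1)² + (1)² + (1)² + (-1)² + (-1)² + (1)² + (1)² + (1)² + (-1)² + (-1)² = 1 + 1 + 1 + 1 + 1 + 1 + 1 + 1 + 1 + 1 + 1 + 1 + 1 + 1 + 1 + 1 = 16.
(H·H^T)[11][5] = Σ_j H[11][j]·H[5][j] = (1)·(1) + (1)·(1) + (-1)·(1) + (-1)·(1) + (-1)·(1) + (1)·(-1) + (-1)·(-1) + (-1)·(1) + (1)·(-1) + (1)·(-1) + (1)·(1) + (1)·(1) + (-1)·(-1) + (1)·(1) + (-1)·(1) + (1)·(-1) = 1 + 1 + -1 + -1 + -1 + -1 + 1 + -1 + -1 + -1 + 1 + 1 + 1 + 1 + -1 + -1 = -2.
Rows 11 and 5 are not orthogonal (dot product = -2 ≠ 0), so H is not a Hadamard matrix.

(12,12) entry = 16; (11,5) entry = -2.


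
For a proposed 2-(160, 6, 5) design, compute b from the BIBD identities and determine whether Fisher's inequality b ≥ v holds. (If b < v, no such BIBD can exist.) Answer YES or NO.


r = λ(v − 1)/(k − 1) = 5·159/5 = 159.
b = vr/k = 160·159/6 = 4240.
Fisher's inequality: b ≥ v ⇔ 4240 ≥ 160? YES.

YES


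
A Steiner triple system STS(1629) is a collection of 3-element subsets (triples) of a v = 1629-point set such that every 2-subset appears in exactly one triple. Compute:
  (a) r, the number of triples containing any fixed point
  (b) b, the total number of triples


An STS(v) is a 2-(v, 3, 1) BIBD: block size k = 3, λ = 1.
Replication: r(k − 1) = λ(v − 1) ⇒ r·2 = 1629 − 1 = 1628 ⇒ r = 814.
Block count: bk = vr ⇒ b·3 = 1629·814 = 1326006 ⇒ b = 442002.
(Check via b = v(v − 1)/6 = 1629·1628/6 = 2652012/6 = 442002.)

r = 814, b = 442002.


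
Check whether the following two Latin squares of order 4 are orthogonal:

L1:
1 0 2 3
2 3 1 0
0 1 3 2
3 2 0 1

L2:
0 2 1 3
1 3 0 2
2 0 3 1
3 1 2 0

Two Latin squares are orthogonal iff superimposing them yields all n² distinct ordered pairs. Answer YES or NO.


Form the n² = 16 superimposed pairs (L1[i][j], L2[i][j]), row by row (rows and columns indexed from 0):
row 0: (1,0) (0,2) (2,1) (3,3)
row 1: (2,1) (3,3) (1,0) (0,2)
row 2: (0,2) (1,0) (3,3) (2,1)
row 3: (3,3) (2,1) (0,2) (1,0)
Orthogonality requires all 16 pairs distinct.
But the pair (2,1) repeats: cell (0,2) has L1 = 2, L2 = 1, and cell (1,0) has L1 = 2, L2 = 1.
A repeated pair means some other pair never occurs (only 4 distinct pairs out of 16), so the squares are not orthogonal.
Conclusion: NO.

NO


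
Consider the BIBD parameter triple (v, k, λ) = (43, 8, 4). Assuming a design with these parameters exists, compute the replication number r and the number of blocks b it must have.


Any 2-(v, k, λ) BIBD satisfies two necessary conditions:
  (i)  Each point sits in r blocks, and counting incidences through any fixed point gives r(k − 1) = λ(v − 1), so r = λ(v − 1)/(k − 1).
  (ii) Total incidences bk = vr, so b = vr/k.
Step 1: r = λ(v − 1)/(k − 1) = 4·(43 − 1)/(8 − 1) = 4·42/7 = 168/7 = 24.
Step 2: b = vr/k = 43·24/8 = 1032/8 = 129.
Check integrality: r = 24 ∈ Z ✓, b = 129 ∈ Z ✓.
(These identities are necessary conditions: they determine r and b for any design with these parameters, but do not by themselves prove that one exists.)

r = 24, b = 129.


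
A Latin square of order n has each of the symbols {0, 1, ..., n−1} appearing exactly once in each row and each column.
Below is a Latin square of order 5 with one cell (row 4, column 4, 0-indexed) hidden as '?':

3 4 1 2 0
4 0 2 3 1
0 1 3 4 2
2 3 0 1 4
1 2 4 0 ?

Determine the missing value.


Row 4 contains symbols [0, 1, 2, 4] — missing [3].
Column 4 contains symbols [0, 1, 2, 4] — missing [3].
The missing symbol must appear in both missing sets; intersection = [3].
Therefore the hidden value is 3.

Missing value = 3.


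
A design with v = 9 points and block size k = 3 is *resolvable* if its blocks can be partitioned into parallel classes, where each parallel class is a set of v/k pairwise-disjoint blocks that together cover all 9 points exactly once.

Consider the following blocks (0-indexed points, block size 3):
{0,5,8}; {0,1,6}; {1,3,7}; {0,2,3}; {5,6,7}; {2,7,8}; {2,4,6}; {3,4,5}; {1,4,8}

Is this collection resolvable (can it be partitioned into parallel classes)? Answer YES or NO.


v = 9, block size k = 3, number of blocks = 9.
For resolvability, blocks must partition into parallel classes of size v/k = 3.
Total blocks must therefore be a multiple of 3: 9 = 3·3 + 0 ⇒ divisible ✓.
Greedy packing gives 3 candidate class(es). Each should be a full parallel class (size 3, covers all 9 points).
  Class 1 (3 blocks): {0,5,8}; {1,3,7}; {2,4,6}. Points covered: [0, 1, 2, 3, 4, 5, 6, 7, 8].
  Class 2 (3 blocks): {0,1,6}; {2,7,8}; {3,4,5}. Points covered: [0, 1, 2, 3, 4, 5, 6, 7, 8].
  Class 3 (3 blocks): {0,2,3}; {5,6,7}; {1,4,8}. Points covered: [0, 1, 2, 3, 4, 5, 6, 7, 8].
All classes full (size 3)? YES. All classes cover every point? YES.
Resolvable? YES.

YES


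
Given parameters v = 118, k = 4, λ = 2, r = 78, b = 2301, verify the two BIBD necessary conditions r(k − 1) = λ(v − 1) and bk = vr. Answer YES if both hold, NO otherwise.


Condition (i): r(k − 1) = 78·3 = 234; λ(v − 1) = 2·117 = 234. Match? YES.
Condition (ii): bk = 2301·4 = 9204; vr = 118·78 = 9204. Match? YES.
Both conditions hold? YES.

YES


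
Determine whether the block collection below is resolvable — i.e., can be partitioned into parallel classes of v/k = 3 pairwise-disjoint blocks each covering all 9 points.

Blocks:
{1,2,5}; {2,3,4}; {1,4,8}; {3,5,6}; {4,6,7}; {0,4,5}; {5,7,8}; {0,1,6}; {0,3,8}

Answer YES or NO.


v = 9, block size k = 3, number of blocks = 9.
For resolvability, blocks must partition into parallel classes of size v/k = 3.
Total blocks must therefore be a multiple of 3: 9 = 3·3 + 0 ⇒ divisible ✓.
Consider block {1,4,8}. The only other block(s) in the collection disjoint from it are {3,5,6} — just 1 block(s). Any parallel class containing {1,4,8} would need 2 other blocks each disjoint from it, so no parallel class of size 3 can contain {1,4,8}.
Since every block must belong to some parallel class in a resolution, the collection cannot be partitioned into parallel classes.
Resolvable? NO.

NO


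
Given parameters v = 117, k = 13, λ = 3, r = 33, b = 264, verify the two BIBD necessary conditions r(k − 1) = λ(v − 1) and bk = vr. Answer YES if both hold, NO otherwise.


Condition (i): r(k − 1) = 33·12 = 396; λ(v − 1) = 3·116 = 348. Match? NO.
Condition (ii): bk = 264·13 = 3432; vr = 117·33 = 3861. Match? NO.
Both conditions hold? NO.

NO


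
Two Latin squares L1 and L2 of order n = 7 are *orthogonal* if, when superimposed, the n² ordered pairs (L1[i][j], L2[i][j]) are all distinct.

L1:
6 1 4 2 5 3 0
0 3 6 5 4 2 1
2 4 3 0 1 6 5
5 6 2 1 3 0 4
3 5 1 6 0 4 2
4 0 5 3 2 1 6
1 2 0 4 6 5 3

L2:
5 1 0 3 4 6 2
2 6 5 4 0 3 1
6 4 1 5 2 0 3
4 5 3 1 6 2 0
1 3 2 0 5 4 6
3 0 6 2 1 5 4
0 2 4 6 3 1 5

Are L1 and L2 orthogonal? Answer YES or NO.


Form the n² = 49 superimposed pairs (L1[i][j], L2[i][j]), row by row (rows and columns indexed from 0):
row 0: (6,5) (1,1) (4,0) (2,3) (5,4) (3,6) (0,2)
row 1: (0,2) (3,6) (6,5) (5,4) (4,0) (2,3) (1,1)
row 2: (2,6) (4,4) (3,1) (0,5) (1,2) (6,0) (5,3)
row 3: (5,4) (6,5) (2,3) (1,1) (3,6) (0,2) (4,0)
row 4: (3,1) (5,3) (1,2) (6,0) (0,5) (4,4) (2,6)
row 5: (4,3) (0,0) (5,6) (3,2) (2,1) (1,5) (6,4)
row 6: (1,0) (2,2) (0,4) (4,6) (6,3) (5,1) (3,5)
Orthogonality requires all 49 pairs distinct.
But the pair (0,2) repeats: cell (0,6) has L1 = 0, L2 = 2, and cell (1,0) has L1 = 0, L2 = 2.
A repeated pair means some other pair never occurs (only 28 distinct pairs out of 49), so the squares are not orthogonal.
Conclusion: NO.

NO


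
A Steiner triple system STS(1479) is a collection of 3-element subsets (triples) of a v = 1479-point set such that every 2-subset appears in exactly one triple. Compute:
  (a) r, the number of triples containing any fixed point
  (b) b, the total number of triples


An STS(v) is a 2-(v, 3, 1) BIBD: block size k = 3, λ = 1.
Replication: r(k − 1) = λ(v − 1) ⇒ r·2 = 1479 − 1 = 1478 ⇒ r = 739.
Block count: b = v(v − 1)/6 = 1479·1478/6 = 2185962/6 = 364327.
(Check via bk = vr: 364327·3 = 1092981 = 1479·739 = 1092981 ✓.)

r = 739, b = 364327.


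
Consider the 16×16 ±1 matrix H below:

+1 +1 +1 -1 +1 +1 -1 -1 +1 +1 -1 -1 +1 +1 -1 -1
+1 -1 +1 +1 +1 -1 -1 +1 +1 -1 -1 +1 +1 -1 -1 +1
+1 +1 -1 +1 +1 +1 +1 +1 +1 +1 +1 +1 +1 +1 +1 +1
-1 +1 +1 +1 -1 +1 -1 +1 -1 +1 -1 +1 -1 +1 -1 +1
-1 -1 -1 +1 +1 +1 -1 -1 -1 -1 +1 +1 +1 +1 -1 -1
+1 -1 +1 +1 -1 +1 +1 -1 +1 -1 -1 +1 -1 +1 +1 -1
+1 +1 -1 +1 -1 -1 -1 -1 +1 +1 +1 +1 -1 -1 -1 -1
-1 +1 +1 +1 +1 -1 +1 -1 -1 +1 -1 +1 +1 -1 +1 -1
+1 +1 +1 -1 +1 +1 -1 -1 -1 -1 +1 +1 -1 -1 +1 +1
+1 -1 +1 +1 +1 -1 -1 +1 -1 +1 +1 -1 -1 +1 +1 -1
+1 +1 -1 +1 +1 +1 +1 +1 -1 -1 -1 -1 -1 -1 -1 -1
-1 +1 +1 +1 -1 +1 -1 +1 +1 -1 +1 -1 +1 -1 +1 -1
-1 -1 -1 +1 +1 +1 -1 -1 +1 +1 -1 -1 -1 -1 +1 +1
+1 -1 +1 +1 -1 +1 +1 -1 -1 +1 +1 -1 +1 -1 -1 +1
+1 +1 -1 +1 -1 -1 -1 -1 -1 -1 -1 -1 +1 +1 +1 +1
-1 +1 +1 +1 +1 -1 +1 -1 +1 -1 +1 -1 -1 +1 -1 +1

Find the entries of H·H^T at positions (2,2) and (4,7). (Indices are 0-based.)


Row 2 of H: [1, 1, -1, 1, 1, 1, 1, 1, 1, 1, 1, 1, 1, 1, 1, 1].
Row 4 of H: [-1, -1, -1, 1, 1, 1, -1, -1, -1, -1, 1, 1, 1, 1, -1, -1].
Row 7 of H: [-1, 1, 1, 1, 1, -1, 1, -1, -1, 1, -1, 1, 1, -1, 1, -1].
(H·H^T)[2][2] = Σ_j H[2][j]·H[2][j] = (1)² + (1)² + (-1)² + (1)² + (1)² + (1)² + (1)² + (1)² + (1)² + (1)² + (1)² + (1)² + (1)² + (1)² + (1)² + (1)² = 1 + 1 + 1 + 1 + 1 + 1 + 1 + 1 + 1 + 1 + 1 + 1 + 1 + 1 + 1 + 1 = 16.
(H·H^T)[4][7] = Σ_j H[4][j]·H[7][j] = (-1)·(-1) + (-1)·(1) + (-1)·(1) + (1)·(1) + (1)·(1) + (1)·(-1) + (-1)·(1) + (-1)·(-1) + (-1)·(-1) + (-1)·(1) + (1)·(-1) + (1)·(1) + (1)·(1) + (1)·(-1) + (-1)·(1) + (-1)·(-1) = 1 + -1 + -1 + 1 + 1 + -1 + -1 + 1 + 1 + -1 + -1 + 1 + 1 + -1 + -1 + 1 = 0.
So rows 4 and 7 are orthogonal; the diagonal entry equals n = 16.

(2,2) entry = 16; (4,7) entry = 0.


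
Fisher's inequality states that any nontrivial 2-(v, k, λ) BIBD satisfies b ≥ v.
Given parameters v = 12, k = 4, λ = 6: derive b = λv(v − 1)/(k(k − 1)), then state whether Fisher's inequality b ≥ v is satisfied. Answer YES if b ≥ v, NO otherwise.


b = λv(v − 1)/(k(k − 1)) = 6·12·11/(4·3) = 792/12 = 66.
Compare with v = 12: b ≥ v, so Fisher's inequality holds.

YES


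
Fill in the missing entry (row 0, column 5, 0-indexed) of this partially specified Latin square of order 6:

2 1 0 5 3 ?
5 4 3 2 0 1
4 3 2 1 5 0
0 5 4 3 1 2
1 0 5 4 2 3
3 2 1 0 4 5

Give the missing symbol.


Row 0 contains symbols [0, 1, 2, 3, 5] — missing [4].
Column 5 contains symbols [0, 1, 2, 3, 5] — missing [4].
The missing symbol must appear in both missing sets; intersection = [4].
Therefore the hidden value is 4.

Missing value = 4.


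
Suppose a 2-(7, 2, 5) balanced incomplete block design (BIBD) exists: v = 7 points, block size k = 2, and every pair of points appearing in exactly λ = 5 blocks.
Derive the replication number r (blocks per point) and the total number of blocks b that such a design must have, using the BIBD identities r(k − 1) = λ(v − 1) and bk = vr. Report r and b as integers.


Any 2-(v, k, λ) BIBD satisfies two necessary conditions:
  (i)  Each point sits in r blocks, and counting incidences through any fixed point gives r(k − 1) = λ(v − 1), so r = λ(v − 1)/(k − 1).
  (ii) Total incidences bk = vr, so b = vr/k.
Step 1: r = λ(v − 1)/(k − 1) = 5·(7 − 1)/(2 − 1) = 5·6/1 = 30/1 = 30.
Step 2: b = vr/k = 7·30/2 = 210/2 = 105.
Check integrality: r = 30 ∈ Z ✓, b = 105 ∈ Z ✓.
(These identities are necessary conditions: they determine r and b for any design with these parameters, but do not by themselves prove that one exists.)

r = 30, b = 105.


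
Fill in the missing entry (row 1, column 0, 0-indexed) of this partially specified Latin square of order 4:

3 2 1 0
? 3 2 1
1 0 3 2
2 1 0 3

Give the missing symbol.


Row 1 contains symbols [1, 2, 3] — missing [0].
Column 0 contains symbols [1, 2, 3] — missing [0].
The missing symbol must appear in both missing sets; intersection = [0].
Therefore the hidden value is 0.

Missing value = 0.


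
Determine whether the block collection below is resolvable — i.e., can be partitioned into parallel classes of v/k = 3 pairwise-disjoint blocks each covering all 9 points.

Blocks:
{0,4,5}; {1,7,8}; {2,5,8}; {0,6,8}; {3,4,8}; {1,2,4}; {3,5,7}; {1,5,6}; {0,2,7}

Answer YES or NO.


v = 9, block size k = 3, number of blocks = 9.
For resolvability, blocks must partition into parallel classes of size v/k = 3.
Total blocks must therefore be a multiple of 3: 9 = 3·3 + 0 ⇒ divisible ✓.
Consider block {0,4,5}. The only other block(s) in the collection disjoint from it are {1,7,8} — just 1 block(s). Any parallel class containing {0,4,5} would need 2 other blocks each disjoint from it, so no parallel class of size 3 can contain {0,4,5}.
Since every block must belong to some parallel class in a resolution, the collection cannot be partitioned into parallel classes.
Resolvable? NO.

NO


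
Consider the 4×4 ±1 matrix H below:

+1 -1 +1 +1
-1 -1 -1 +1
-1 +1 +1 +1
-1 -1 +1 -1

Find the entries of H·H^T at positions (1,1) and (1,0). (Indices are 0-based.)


Row 0 of H: [1, -1, 1, 1].
Row 1 of H: [-1, -1, -1, 1].
(H·H^T)[1][1] = Σ_j H[1][j]·H[1][j] = (-1)² + (-1)² + (-1)² + (1)² = 1 + 1 + 1 + 1 = 4.
(H·H^T)[1][0] = Σ_j H[1][j]·H[0][j] = (-1)·(1) + (-1)·(-1) + (-1)·(1) + (1)·(1) = -1 + 1 + -1 + 1 = 0.
So rows 1 and 0 are orthogonal; the diagonal entry equals n = 4.

(1,1) entry = 4; (1,0) entry = 0.
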